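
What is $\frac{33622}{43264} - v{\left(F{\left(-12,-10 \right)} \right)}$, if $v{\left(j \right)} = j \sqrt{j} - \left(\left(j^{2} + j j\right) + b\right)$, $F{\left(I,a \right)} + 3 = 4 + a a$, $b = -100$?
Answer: $\frac{439189675}{21632} - 101 \sqrt{101} \approx 19288.0$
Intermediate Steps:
$F{\left(I,a \right)} = 1 + a^{2}$ ($F{\left(I,a \right)} = -3 + \left(4 + a a\right) = -3 + \left(4 + a^{2}\right) = 1 + a^{2}$)
$v{\left(j \right)} = 100 + j^{\frac{3}{2}} - 2 j^{2}$ ($v{\left(j \right)} = j \sqrt{j} - \left(\left(j^{2} + j j\right) - 100\right) = j^{\frac{3}{2}} - \left(\left(j^{2} + j^{2}\right) - 100\right) = j^{\frac{3}{2}} - \left(2 j^{2} - 100\right) = j^{\frac{3}{2}} - \left(-100 + 2 j^{2}\right) = 100 + j^{\frac{3}{2}} - 2 j^{2}$)
$\frac{33622}{43264} - v{\left(F{\left(-12,-10 \right)} \right)} = \frac{33622}{43264} - \left(100 + \left(1 + \left(-10\right)^{2}\right)^{\frac{3}{2}} - 2 \left(1 + \left(-10\right)^{2}\right)^{2}\right) = 33622 \cdot \frac{1}{43264} - \left(100 + \left(1 + 100\right)^{\frac{3}{2}} - 2 \left(1 + 100\right)^{2}\right) = \frac{16811}{21632} - \left(100 + 101^{\frac{3}{2}} - 2 \cdot 101^{2}\right) = \frac{16811}{21632} - \left(100 + 101 \sqrt{101} - 20402\right) = \frac{16811}{21632} - \left(-20302 + 101 \sqrt{101}\right) = \frac{16811}{21632} + \left(20302 - 101 \sqrt{101}\right) = \frac{439189675}{21632} - 101 \sqrt{101}$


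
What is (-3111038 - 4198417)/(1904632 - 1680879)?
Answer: -7309455/223753 ≈ -32.668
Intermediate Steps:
(-3111038 - 4198417)/(1904632 - 1680879) = -7309455/223753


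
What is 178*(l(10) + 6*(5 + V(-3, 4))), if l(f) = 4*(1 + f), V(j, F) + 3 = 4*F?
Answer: 27056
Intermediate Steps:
V(j, F) = -3 + 4*F
l(f) = 4 + 4*f
178*(l(10) + 6*(5 + V(-3, 4))) = 178*((4 + 4*10) + 6*(5 + (-3 + 4*4))) = 178*((4 + 40) + 6*(5 + (-3 + 16))) = 178*(44 + 6*(5 + 13)) = 178*(44 + 6*18) = 178*(44 + 108) = 178*152 = 27056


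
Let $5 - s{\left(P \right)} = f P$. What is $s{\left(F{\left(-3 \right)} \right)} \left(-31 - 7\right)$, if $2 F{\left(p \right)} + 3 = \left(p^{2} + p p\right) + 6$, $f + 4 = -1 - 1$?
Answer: $-2584$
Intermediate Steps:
$f = -6$ ($f = -4 - 2 = -6$)
$F{\left(p \right)} = \frac{3}{2} + p^{2}$ ($F{\left(p \right)} = - \frac{3}{2} + \frac{\left(p^{2} + p p\right) + 6}{2} = - \frac{3}{2} + \frac{\left(p^{2} + p^{2}\right) + 6}{2} = - \frac{3}{2} + \frac{2 p^{2} + 6}{2} = - \frac{3}{2} + \frac{6 + 2 p^{2}}{2} = - \frac{3}{2} + \left(3 + p^{2}\right) = \frac{3}{2} + p^{2}$)
$s{\left(P \right)} = 5 + 6 P$ ($s{\left(P \right)} = 5 - - 6 P = 5 + 6 P$)
$s{\left(F{\left(-3 \right)} \right)} \left(-31 - 7\right) = \left(5 + 6 \left(\frac{3}{2} + \left(-3\right)^{2}\right)\right) \left(-31 - 7\right) = \left(5 + 6 \left(\frac{3}{2} + 9\right)\right) \left(-38\right) = \left(5 + 6 \cdot \frac{21}{2}\right) \left(-38\right) = \left(5 + 63\right) \left(-38\right) = 68 \left(-38\right) = -2584$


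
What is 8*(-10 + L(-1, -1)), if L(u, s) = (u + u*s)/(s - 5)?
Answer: -80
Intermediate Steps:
L(u, s) = (u + s*u)/(-5 + s)
8*(-10 + L(-1, -1)) = 8*(-10 - (1 - 1)/(-5 - 1)) = 8*(-10 - 1*0/(-6)) = 8*(-10 - 1*(-1/6)*0) = 8*(-10 + 0) = 8*(-10) = -80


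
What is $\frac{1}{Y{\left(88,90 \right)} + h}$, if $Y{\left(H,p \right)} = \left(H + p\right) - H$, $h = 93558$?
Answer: $\frac{1}{93648} \approx 1.0678 \cdot 10^{-5}$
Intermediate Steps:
$Y{\left(H,p \right)} = p$
$\frac{1}{Y{\left(88,90 \right)} + h} = \frac{1}{90 + 93558} = \frac{1}{93648}$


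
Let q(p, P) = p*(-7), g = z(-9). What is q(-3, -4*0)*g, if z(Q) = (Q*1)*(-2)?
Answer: 378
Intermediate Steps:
z(Q) = -2*Q (z(Q) = Q*(-2) = -2*Q)
g = 18 (g = -2*(-9) = 18)
q(p, P) = -7*p
q(-3, -4*0)*g = -7*(-3)*18 = 21*18 = 378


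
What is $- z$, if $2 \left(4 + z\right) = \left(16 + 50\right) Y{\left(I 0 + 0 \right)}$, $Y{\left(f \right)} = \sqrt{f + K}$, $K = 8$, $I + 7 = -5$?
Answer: $4 - 66 \sqrt{2} \approx -89.338$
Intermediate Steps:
$I = -12$ ($I = -7 - 5 = -12$)
$Y{\left(f \right)} = \sqrt{8 + f}$ ($Y{\left(f \right)} = \sqrt{f + 8} = \sqrt{8 + f}$)
$z = -4 + 66 \sqrt{2}$ ($z = -4 + \frac{\left(16 + 50\right) \sqrt{8 + \left(\left(-12\right) 0 + 0\right)}}{2} = -4 + \frac{66 \sqrt{8 + \left(0 + 0\right)}}{2} = -4 + \frac{66 \sqrt{8 + 0}}{2} = -4 + \frac{66 \sqrt{8}}{2} = -4 + \frac{66 \cdot 2 \sqrt{2}}{2} = -4 + \frac{132 \sqrt{2}}{2} = -4 + 66 \sqrt{2} \approx 89.338$)
$- z = - (-4 + 66 \sqrt{2}) = 4 - 66 \sqrt{2}$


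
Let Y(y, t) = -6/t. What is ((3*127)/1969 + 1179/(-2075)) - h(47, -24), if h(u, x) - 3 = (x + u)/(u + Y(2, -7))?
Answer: -1055348102/273740225 ≈ -3.8553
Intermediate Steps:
h(u, x) = 3 + (u + x)/(6/7 + u) (h(u, x) = 3 + (x + u)/(u - 6/(-7)) = 3 + (u + x)/(u - 6*(-1/7)) = 3 + (u + x)/(u + 6/7) = 3 + (u + x)/(6/7 + u))
((3*127)/1969 + 1179/(-2075)) - h(47, -24) = ((3*127)/1969 + 1179/(-2075)) - (18 + 7*(-24) + 28*47)/(6 + 7*47) = (381*(1/1969) + 1179*(-1/2075)) - (18 - 168 + 1316)/(6 + 329) = (381/1969 - 1179/2075) - 1166/335 = -1530876/4085675 - 1166/335 = -1055348102/273740225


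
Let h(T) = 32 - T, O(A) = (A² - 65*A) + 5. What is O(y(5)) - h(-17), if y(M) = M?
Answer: -344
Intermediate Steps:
O(A) = 5 + A² - 65*A
O(y(5)) - h(-17) = (5 + 5² - 65*5) - (32 - 1*(-17)) = (5 + 25 - 325) - (32 + 17) = -295 - 1*49 = -295 - 49 = -344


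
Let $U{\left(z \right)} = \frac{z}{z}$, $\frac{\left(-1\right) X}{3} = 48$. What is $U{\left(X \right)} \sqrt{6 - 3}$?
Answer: $\sqrt{3} \approx 1.732$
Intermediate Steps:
$X = -144$ ($X = \left(-3\right) 48 = -144$)
$U{\left(z \right)} = 1$
$U{\left(X \right)} \sqrt{6 - 3} = 1 \sqrt{6 - 3} = 1 \sqrt{3} = \sqrt{3}$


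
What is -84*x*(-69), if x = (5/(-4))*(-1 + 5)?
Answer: -28980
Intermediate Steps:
x = -5 (x = (5*(-1/4))*4 = -5/4*4 = -5)
-84*x*(-69) = -84*(-5)*(-69) = 420*(-69) = -28980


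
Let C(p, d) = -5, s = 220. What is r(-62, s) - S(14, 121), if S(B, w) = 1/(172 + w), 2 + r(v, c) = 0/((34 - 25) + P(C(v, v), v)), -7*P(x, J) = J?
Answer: -587/293 ≈ -2.0034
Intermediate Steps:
P(x, J) = -J/7
r(v, c) = -2 (r(v, c) = -2 + 0/((34 - 25) - v/7) = -2 + 0/(9 - v/7) = -2 + 0 = -2)
r(-62, s) - S(14, 121) = -2 - 1/(172 + 121) = -2 - 1/293 = -587/293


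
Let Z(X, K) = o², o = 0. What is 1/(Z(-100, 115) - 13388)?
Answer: -1/13388 ≈ -7.4694e-5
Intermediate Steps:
Z(X, K) = 0 (Z(X, K) = 0² = 0)
1/(Z(-100, 115) - 13388) = 1/(0 - 13388) = 1/(-13388) = -1/13388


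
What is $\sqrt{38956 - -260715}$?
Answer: $\sqrt{299671} \approx 547.42$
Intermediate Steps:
$\sqrt{38956 - -260715} = \sqrt{38956 + 260715} = \sqrt{299671}$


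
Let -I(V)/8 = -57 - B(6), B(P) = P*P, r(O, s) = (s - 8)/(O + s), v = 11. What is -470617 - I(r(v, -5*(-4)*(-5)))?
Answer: -471361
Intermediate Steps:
r(O, s) = (-8 + s)/(O + s)
B(P) = P**2
I(V) = 744 (I(V) = -8*(-57 - 1*6**2) = -8*(-57 - 1*36) = -8*(-57 - 36) = -8*(-93) = 744)
-470617 - I(r(v, -5*(-4)*(-5))) = -470617 - 1*744 = -470617 - 744 = -471361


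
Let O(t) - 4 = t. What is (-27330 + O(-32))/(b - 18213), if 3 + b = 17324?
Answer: 13679/446 ≈ 30.670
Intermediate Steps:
b = 17321 (b = -3 + 17324 = 17321)
O(t) = 4 + t
(-27330 + O(-32))/(b - 18213) = (-27330 + (4 - 32))/(17321 - 18213) = (-27330 - 28)/(-892) = -27358*(-1/892) = 13679/446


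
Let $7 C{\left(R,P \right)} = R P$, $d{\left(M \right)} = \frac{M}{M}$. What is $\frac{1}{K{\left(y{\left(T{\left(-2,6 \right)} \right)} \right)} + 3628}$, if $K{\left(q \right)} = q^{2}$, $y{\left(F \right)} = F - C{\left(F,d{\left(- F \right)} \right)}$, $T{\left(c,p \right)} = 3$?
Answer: $\frac{49}{178096} \approx 0.00027513$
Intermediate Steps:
$d{\left(M \right)} = 1$
$C{\left(R,P \right)} = \frac{P R}{7}$ ($C{\left(R,P \right)} = \frac{R P}{7} = \frac{P R}{7}$)
$y{\left(F \right)} = \frac{6 F}{7}$ ($y{\left(F \right)} = F - \frac{1}{7} \cdot 1 F = F - \frac{F}{7} = \frac{6 F}{7}$)
$\frac{1}{K{\left(y{\left(T{\left(-2,6 \right)} \right)} \right)} + 3628} = \frac{1}{\left(\frac{6}{7} \cdot 3\right)^{2} + 3628} = \frac{1}{\left(\frac{18}{7}\right)^{2} + 3628} = \frac{1}{\frac{324}{49} + 3628} = \frac{1}{\frac{178096}{49}} = \frac{49}{178096}$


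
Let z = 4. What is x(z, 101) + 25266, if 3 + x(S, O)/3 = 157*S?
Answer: 27141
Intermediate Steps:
x(S, O) = -9 + 471*S (x(S, O) = -9 + 3*(157*S) = -9 + 471*S)
x(z, 101) + 25266 = (-9 + 471*4) + 25266 = (-9 + 1884) + 25266 = 1875 + 25266 = 27141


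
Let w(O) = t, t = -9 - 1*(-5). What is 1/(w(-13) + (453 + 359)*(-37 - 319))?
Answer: -1/289076 ≈ -3.4593e-6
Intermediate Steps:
t = -4 (t = -9 + 5 = -4)
w(O) = -4
1/(w(-13) + (453 + 359)*(-37 - 319)) = 1/(-4 + (453 + 359)*(-37 - 319)) = 1/(-4 + 812*(-356)) = 1/(-4 - 289072) = 1/(-289076) = -1/289076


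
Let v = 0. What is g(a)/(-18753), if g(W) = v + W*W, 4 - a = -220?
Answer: -7168/2679 ≈ -2.6756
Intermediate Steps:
a = 224 (a = 4 - 1*(-220) = 4 + 220 = 224)
g(W) = W² (g(W) = 0 + W*W = 0 + W² = W²)
g(a)/(-18753) = 224²/(-18753) = 50176*(-1/18753) = -7168/2679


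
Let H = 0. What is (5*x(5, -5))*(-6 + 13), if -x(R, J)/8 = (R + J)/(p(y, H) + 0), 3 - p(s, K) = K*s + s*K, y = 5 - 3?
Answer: 0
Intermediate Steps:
y = 2
p(s, K) = 3 - 2*K*s (p(s, K) = 3 - (K*s + s*K) = 3 - (K*s + K*s) = 3 - 2*K*s)
x(R, J) = -8*J/3 - 8*R/3 (x(R, J) = -8*(R + J)/((3 - 2*0*2) + 0) = -8*(J + R)/((3 + 0) + 0) = -8*(J + R)/(3 + 0) = -8*(J + R)/3 = -8*(J/3 + R/3) = -8*J/3 - 8*R/3)
(5*x(5, -5))*(-6 + 13) = (5*(-8/3*(-5) - 8/3*5))*(-6 + 13) = (5*(40/3 - 40/3))*7 = (5*0)*7 = 0*7 = 0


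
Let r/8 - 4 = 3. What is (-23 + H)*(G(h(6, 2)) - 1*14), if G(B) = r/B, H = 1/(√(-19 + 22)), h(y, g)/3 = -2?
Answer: 1610/3 - 70*√3/9 ≈ 523.20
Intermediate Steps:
r = 56 (r = 32 + 8*3 = 32 + 24 = 56)
h(y, g) = -6 (h(y, g) = 3*(-2) = -6)
H = √3/3 (H = 1/(√3) = √3/3 ≈ 0.57735)
G(B) = 56/B
(-23 + H)*(G(h(6, 2)) - 1*14) = (-23 + √3/3)*(56/(-6) - 1*14) = (-23 + √3/3)*(56*(-⅙) - 14) = (-23 + √3/3)*(-28/3 - 14) = (-23 + √3/3)*(-70/3) = 1610/3 - 70*√3/9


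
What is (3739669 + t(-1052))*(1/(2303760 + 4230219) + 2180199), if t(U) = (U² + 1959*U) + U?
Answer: 13221858570677571122/2177993 ≈ 6.0707e+12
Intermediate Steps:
t(U) = U² + 1960*U
(3739669 + t(-1052))*(1/(2303760 + 4230219) + 2180199) = (3739669 - 1052*(1960 - 1052))*(1/(2303760 + 4230219) + 2180199) = (3739669 - 1052*908)*(1/6533979 + 2180199) = (3739669 - 955216)*(1/6533979 + 2180199) = 2784453*(14245374481822/6533979) = 13221858570677571122/2177993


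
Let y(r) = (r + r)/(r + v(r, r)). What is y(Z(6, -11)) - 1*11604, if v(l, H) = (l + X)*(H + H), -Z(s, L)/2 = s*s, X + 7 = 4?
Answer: -1728998/149 ≈ -11604.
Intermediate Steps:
X = -3 (X = -7 + 4 = -3)
Z(s, L) = -2*s**2 (Z(s, L) = -2*s*s = -2*s**2)
v(l, H) = 2*H*(-3 + l) (v(l, H) = (l - 3)*(H + H) = (-3 + l)*(2*H) = 2*H*(-3 + l))
y(r) = 2*r/(r + 2*r*(-3 + r)) (y(r) = (r + r)/(r + 2*r*(-3 + r)) = (2*r)/(r + 2*r*(-3 + r)) = 2*r/(r + 2*r*(-3 + r)))
y(Z(6, -11)) - 1*11604 = 2/(-5 + 2*(-2*6**2)) - 1*11604 = 2/(-5 + 2*(-2*36)) - 11604 = 2/(-5 + 2*(-72)) - 11604 = 2/(-5 - 144) - 11604 = 2/(-149) - 11604 = 2*(-1/149) - 11604 = -2/149 - 11604 = -1728998/149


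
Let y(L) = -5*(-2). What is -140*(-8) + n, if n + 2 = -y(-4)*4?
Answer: 1078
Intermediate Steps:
y(L) = 10
n = -42 (n = -2 - 1*10*4 = -2 - 10*4 = -2 - 40 = -42)
-140*(-8) + n = -140*(-8) - 42 = 1120 - 42 = 1078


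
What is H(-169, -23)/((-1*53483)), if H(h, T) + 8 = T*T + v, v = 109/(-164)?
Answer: -85335/8771212 ≈ -0.0097290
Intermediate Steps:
v = -109/164 (v = 109*(-1/164) = -109/164 ≈ -0.66463)
H(h, T) = -1421/164 + T² (H(h, T) = -8 + (T*T - 109/164) = -8 + (T² - 109/164) = -8 + (-109/164 + T²) = -1421/164 + T²)
H(-169, -23)/((-1*53483)) = (-1421/164 + (-23)²)/((-1*53483)) = (-1421/164 + 529)/(-53483) = (85335/164)*(-1/53483) = -85335/8771212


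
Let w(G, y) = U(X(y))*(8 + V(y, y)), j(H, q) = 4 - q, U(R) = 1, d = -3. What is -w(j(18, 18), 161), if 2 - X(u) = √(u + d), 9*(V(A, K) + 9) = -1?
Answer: 10/9 ≈ 1.1111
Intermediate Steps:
V(A, K) = -82/9 (V(A, K) = -9 + (⅑)*(-1) = -9 - ⅑ = -82/9)
X(u) = 2 - √(-3 + u) (X(u) = 2 - √(u - 3) = 2 - √(-3 + u))
w(G, y) = -10/9 (w(G, y) = 1*(8 - 82/9) = 1*(-10/9) = -10/9)
-w(j(18, 18), 161) = -1*(-10/9) = 10/9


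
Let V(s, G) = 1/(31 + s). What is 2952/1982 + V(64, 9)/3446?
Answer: 483199111/324423670 ≈ 1.4894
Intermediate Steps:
2952/1982 + V(64, 9)/3446 = 2952/1982 + 1/((31 + 64)*3446) = 2952*(1/1982) + (1/3446)/95 = 1476/991 + (1/95)*(1/3446) = 1476/991 + 1/327370 = 483199111/324423670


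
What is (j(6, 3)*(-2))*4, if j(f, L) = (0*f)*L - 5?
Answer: 40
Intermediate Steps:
j(f, L) = -5 (j(f, L) = 0*L - 5 = 0 - 5 = -5)
(j(6, 3)*(-2))*4 = -5*(-2)*4 = 10*4 = 40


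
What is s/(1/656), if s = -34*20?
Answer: -446080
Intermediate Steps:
s = -680
s/(1/656) = -680/(1/656) = -680/1/656 = -680*656 = -446080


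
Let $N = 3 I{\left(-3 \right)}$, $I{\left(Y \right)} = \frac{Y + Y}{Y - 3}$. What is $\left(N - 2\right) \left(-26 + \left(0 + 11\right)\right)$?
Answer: $-15$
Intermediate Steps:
$I{\left(Y \right)} = \frac{2 Y}{-3 + Y}$
$N = 3$ ($N = 3 \cdot 2 \left(-3\right) \frac{1}{-3 - 3} = 3 \cdot 2 \left(-3\right) \frac{1}{-6} = 3 \cdot 2 \left(-3\right) \left(- \frac{1}{6}\right) = 3 \cdot 1 = 3$)
$\left(N - 2\right) \left(-26 + \left(0 + 11\right)\right) = \left(3 - 2\right) \left(-26 + \left(0 + 11\right)\right) = \left(3 - 2\right) \left(-26 + 11\right) = 1 \left(-15\right) = -15$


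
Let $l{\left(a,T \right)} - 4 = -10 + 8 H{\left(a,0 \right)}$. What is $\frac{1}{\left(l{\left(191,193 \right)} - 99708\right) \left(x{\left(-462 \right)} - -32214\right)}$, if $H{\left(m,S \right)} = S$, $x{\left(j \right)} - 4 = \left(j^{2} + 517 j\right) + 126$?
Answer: $- \frac{1}{691416876} \approx -1.4463 \cdot 10^{-9}$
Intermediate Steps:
$x{\left(j \right)} = 130 + j^{2} + 517 j$ ($x{\left(j \right)} = 4 + \left(\left(j^{2} + 517 j\right) + 126\right) = 4 + \left(126 + j^{2} + 517 j\right) = 130 + j^{2} + 517 j$)
$l{\left(a,T \right)} = -6$ ($l{\left(a,T \right)} = 4 + \left(-10 + 8 \cdot 0\right) = 4 + \left(-10 + 0\right) = 4 - 10 = -6$)
$\frac{1}{\left(l{\left(191,193 \right)} - 99708\right) \left(x{\left(-462 \right)} - -32214\right)} = \frac{1}{\left(-6 - 99708\right) \left(\left(130 + \left(-462\right)^{2} + 517 \left(-462\right)\right) - -32214\right)} = \frac{1}{\left(-99714\right) \left(\left(130 + 213444 - 238854\right) + 32214\right)} = \frac{1}{\left(-99714\right) \left(-25280 + 32214\right)} = \frac{1}{\left(-99714\right) 6934} = \frac{1}{-691416876} = - \frac{1}{691416876}$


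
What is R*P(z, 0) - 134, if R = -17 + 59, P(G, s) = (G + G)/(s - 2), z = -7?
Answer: 160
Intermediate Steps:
P(G, s) = 2*G/(-2 + s) (P(G, s) = (2*G)/(-2 + s) = 2*G/(-2 + s))
R = 42
R*P(z, 0) - 134 = 42*(2*(-7)/(-2 + 0)) - 134 = 42*(2*(-7)/(-2)) - 134 = 42*(2*(-7)*(-½)) - 134 = 42*7 - 134 = 294 - 134 = 160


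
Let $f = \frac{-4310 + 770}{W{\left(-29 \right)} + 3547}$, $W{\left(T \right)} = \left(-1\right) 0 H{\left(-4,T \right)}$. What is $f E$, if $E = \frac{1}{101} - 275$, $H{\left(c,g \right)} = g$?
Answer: $\frac{98319960}{358247} \approx 274.45$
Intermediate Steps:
$E = - \frac{27774}{101}$ ($E = \frac{1}{101} - 275 = - \frac{27774}{101} \approx -274.99$)
$W{\left(T \right)} = 0$ ($W{\left(T \right)} = \left(-1\right) 0 T = 0 T = 0$)
$f = - \frac{3540}{3547}$ ($f = \frac{-4310 + 770}{0 + 3547} = - \frac{3540}{3547} \approx -0.99803$)
$f E = \left(- \frac{3540}{3547}\right) \left(- \frac{27774}{101}\right) = \frac{98319960}{358247}$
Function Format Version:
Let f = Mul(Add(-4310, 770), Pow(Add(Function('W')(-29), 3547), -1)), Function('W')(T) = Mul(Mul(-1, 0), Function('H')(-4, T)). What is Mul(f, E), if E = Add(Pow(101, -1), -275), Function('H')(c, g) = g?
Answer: Rational(98319960, 358247) ≈ 274.45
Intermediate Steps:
E = Rational(-27774, 101) (E = Add(Rational(1, 101), -275) = Rational(-27774, 101) ≈ -274.99)
Function('W')(T) = 0 (Function('W')(T) = Mul(Mul(-1, 0), T) = Mul(0, T) = 0)
f = Rational(-3540, 3547) (f = Mul(Add(-4310, 770), Pow(Add(0, 3547), -1)) = Mul(-3540, Pow(3547, -1)) = Mul(-3540, Rational(1, 3547)) = Rational(-3540, 3547) ≈ -0.99803)
Mul(f, E) = Mul(Rational(-3540, 3547), Rational(-27774, 101)) = Rational(98319960, 358247)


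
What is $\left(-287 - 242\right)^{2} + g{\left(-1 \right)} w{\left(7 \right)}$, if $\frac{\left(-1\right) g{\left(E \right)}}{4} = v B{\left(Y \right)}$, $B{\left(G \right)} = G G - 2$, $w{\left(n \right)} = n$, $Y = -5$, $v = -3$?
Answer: $281773$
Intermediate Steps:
$B{\left(G \right)} = -2 + G^{2}$ ($B{\left(G \right)} = G^{2} - 2 = -2 + G^{2}$)
$g{\left(E \right)} = 276$ ($g{\left(E \right)} = - 4 \left(- 3 \left(-2 + \left(-5\right)^{2}\right)\right) = - 4 \left(- 3 \left(-2 + 25\right)\right) = - 4 \left(\left(-3\right) 23\right) = \left(-4\right) \left(-69\right) = 276$)
$\left(-287 - 242\right)^{2} + g{\left(-1 \right)} w{\left(7 \right)} = \left(-287 - 242\right)^{2} + 276 \cdot 7 = \left(-529\right)^{2} + 1932 = 279841 + 1932 = 281773$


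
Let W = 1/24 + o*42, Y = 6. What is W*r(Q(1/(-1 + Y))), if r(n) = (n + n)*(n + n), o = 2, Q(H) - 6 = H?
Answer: 1938337/150 ≈ 12922.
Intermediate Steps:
Q(H) = 6 + H
r(n) = 4*n² (r(n) = (2*n)*(2*n) = 4*n²)
W = 2017/24 (W = 1/24 + 2*42 = 1/24 + 84 = 2017/24 ≈ 84.042)
W*r(Q(1/(-1 + Y))) = 2017*(4*(6 + 1/(-1 + 6))²)/24 = 2017*(4*(6 + 1/5)²)/24 = 2017*(4*(6 + ⅕)²)/24 = 2017*(4*(31/5)²)/24 = 2017*(4*(961/25))/24 = (2017/24)*(3844/25) = 1938337/150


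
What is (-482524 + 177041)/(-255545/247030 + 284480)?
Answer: -15092693098/14054967771 ≈ -1.0738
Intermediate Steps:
(-482524 + 177041)/(-255545/247030 + 284480) = -305483/(-255545*1/247030 + 284480) = -305483/(-51109/49406 + 284480) = -305483/14054967771/49406 = -305483*49406/14054967771 = -15092693098/14054967771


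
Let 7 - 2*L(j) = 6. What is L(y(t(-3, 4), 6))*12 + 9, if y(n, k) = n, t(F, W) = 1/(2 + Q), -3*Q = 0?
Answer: 15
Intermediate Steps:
Q = 0 (Q = -⅓*0 = 0)
t(F, W) = ½ (t(F, W) = 1/(2 + 0) = 1/2 = ½)
L(j) = ½ (L(j) = 7/2 - ½*6 = 7/2 - 3 = ½)
L(y(t(-3, 4), 6))*12 + 9 = (½)*12 + 9 = 6 + 9 = 15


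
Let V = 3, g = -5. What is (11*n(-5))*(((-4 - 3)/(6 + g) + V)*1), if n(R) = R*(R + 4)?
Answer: -220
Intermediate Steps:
n(R) = R*(4 + R)
(11*n(-5))*(((-4 - 3)/(6 + g) + V)*1) = (11*(-5*(4 - 5)))*(((-4 - 3)/(6 - 5) + 3)*1) = (11*(-5*(-1)))*((-7/1 + 3)*1) = (11*5)*((-7*1 + 3)*1) = 55*((-7 + 3)*1) = 55*(-4*1) = 55*(-4) = -220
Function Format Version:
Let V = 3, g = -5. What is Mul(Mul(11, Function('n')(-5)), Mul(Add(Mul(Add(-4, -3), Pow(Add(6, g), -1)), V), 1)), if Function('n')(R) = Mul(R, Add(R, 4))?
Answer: -220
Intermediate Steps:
Function('n')(R) = Mul(R, Add(4, R))
Mul(Mul(11, Function('n')(-5)), Mul(Add(Mul(Add(-4, -3), Pow(Add(6, g), -1)), V), 1)) = Mul(Mul(11, Mul(-5, Add(4, -5))), Mul(Add(Mul(Add(-4, -3), Pow(Add(6, -5), -1)), 3), 1)) = Mul(Mul(11, Mul(-5, -1)), Mul(Add(Mul(-7, Pow(1, -1)), 3), 1)) = Mul(Mul(11, 5), Mul(Add(Mul(-7, 1), 3), 1)) = Mul(55, Mul(Add(-7, 3), 1)) = Mul(55, Mul(-4, 1)) = Mul(55, -4) = -220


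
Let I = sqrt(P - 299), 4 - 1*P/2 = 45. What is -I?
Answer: -I*sqrt(381) ≈ -19.519*I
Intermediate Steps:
P = -82 (P = 8 - 2*45 = 8 - 90 = -82)
I = I*sqrt(381) (I = sqrt(-82 - 299) = sqrt(-381) = I*sqrt(381) ≈ 19.519*I)
-I = -I*sqrt(381)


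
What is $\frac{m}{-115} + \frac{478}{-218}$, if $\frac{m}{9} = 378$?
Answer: $- \frac{398303}{12535} \approx -31.775$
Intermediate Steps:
$m = 3402$ ($m = 9 \cdot 378 = 3402$)
$\frac{m}{-115} + \frac{478}{-218} = \frac{3402}{-115} + \frac{478}{-218} = 3402 \left(- \frac{1}{115}\right) + 478 \left(- \frac{1}{218}\right) = - \frac{3402}{115} - \frac{239}{109} = - \frac{398303}{12535}$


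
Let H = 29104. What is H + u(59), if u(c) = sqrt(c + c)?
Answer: 29104 + sqrt(118) ≈ 29115.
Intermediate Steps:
u(c) = sqrt(2)*sqrt(c) (u(c) = sqrt(2*c) = sqrt(2)*sqrt(c))
H + u(59) = 29104 + sqrt(2)*sqrt(59) = 29104 + sqrt(118)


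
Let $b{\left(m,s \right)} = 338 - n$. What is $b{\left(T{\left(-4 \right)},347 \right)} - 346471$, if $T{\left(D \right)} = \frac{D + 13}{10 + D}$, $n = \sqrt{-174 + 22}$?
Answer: $-346133 - 2 i \sqrt{38} \approx -3.4613 \cdot 10^{5} - 12.329 i$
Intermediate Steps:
$n = 2 i \sqrt{38}$ ($n = \sqrt{-152} = 2 i \sqrt{38} \approx 12.329 i$)
$T{\left(D \right)} = \frac{13 + D}{10 + D}$
$b{\left(m,s \right)} = 338 - 2 i \sqrt{38}$
$b{\left(T{\left(-4 \right)},347 \right)} - 346471 = \left(338 - 2 i \sqrt{38}\right) - 346471 = -346133 - 2 i \sqrt{38}$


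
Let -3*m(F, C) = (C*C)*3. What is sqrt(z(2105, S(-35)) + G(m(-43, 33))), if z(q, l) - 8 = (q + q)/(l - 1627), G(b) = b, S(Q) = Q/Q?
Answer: I*sqrt(716218854)/813 ≈ 32.918*I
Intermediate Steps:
S(Q) = 1
m(F, C) = -C**2 (m(F, C) = -C*C*3/3 = -C**2*3/3 = -C**2)
z(q, l) = 8 + 2*q/(-1627 + l) (z(q, l) = 8 + (q + q)/(l - 1627) = 8 + (2*q)/(-1627 + l) = 8 + 2*q/(-1627 + l))
sqrt(z(2105, S(-35)) + G(m(-43, 33))) = sqrt(2*(-6508 + 2105 + 4*1)/(-1627 + 1) - 1*33**2) = sqrt(2*(-6508 + 2105 + 4)/(-1626) - 1*1089) = sqrt(2*(-1/1626)*(-4399) - 1089) = sqrt(4399/813 - 1089) = sqrt(-880958/813) = I*sqrt(716218854)/813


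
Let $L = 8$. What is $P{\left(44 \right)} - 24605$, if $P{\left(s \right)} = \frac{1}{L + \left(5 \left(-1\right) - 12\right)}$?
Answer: $- \frac{221446}{9} \approx -24605.0$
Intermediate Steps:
$P{\left(s \right)} = - \frac{1}{9}$ ($P{\left(s \right)} = \frac{1}{8 + \left(5 \left(-1\right) - 12\right)} = \frac{1}{8 - 17} = \frac{1}{-9} = - \frac{1}{9}$)
$P{\left(44 \right)} - 24605 = - \frac{1}{9} - 24605 = - \frac{221446}{9}$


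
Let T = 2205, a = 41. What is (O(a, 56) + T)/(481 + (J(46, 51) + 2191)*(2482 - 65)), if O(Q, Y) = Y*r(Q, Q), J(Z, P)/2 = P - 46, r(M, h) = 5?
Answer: 2485/5320298 ≈ 0.00046708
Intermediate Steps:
J(Z, P) = -92 + 2*P (J(Z, P) = 2*(P - 46) = 2*(-46 + P) = -92 + 2*P)
O(Q, Y) = 5*Y (O(Q, Y) = Y*5 = 5*Y)
(O(a, 56) + T)/(481 + (J(46, 51) + 2191)*(2482 - 65)) = (5*56 + 2205)/(481 + ((-92 + 2*51) + 2191)*(2482 - 65)) = (280 + 2205)/(481 + ((-92 + 102) + 2191)*2417) = 2485/(481 + (10 + 2191)*2417) = 2485/(481 + 2201*2417) = 2485/(481 + 5319817) = 2485/5320298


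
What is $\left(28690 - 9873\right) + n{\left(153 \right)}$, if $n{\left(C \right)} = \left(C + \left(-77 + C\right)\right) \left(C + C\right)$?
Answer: $88891$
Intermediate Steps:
$n{\left(C \right)} = 2 C \left(-77 + 2 C\right)$ ($n{\left(C \right)} = \left(-77 + 2 C\right) 2 C = 2 C \left(-77 + 2 C\right)$)
$\left(28690 - 9873\right) + n{\left(153 \right)} = \left(28690 - 9873\right) + 2 \cdot 153 \left(-77 + 2 \cdot 153\right) = 18817 + 2 \cdot 153 \left(-77 + 306\right) = 18817 + 2 \cdot 153 \cdot 229 = 18817 + 70074 = 88891$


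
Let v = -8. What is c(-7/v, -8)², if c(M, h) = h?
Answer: 64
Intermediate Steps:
c(-7/v, -8)² = (-8)² = 64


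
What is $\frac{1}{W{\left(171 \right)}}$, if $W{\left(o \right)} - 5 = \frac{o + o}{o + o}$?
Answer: $\frac{1}{6} \approx 0.16667$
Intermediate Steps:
$W{\left(o \right)} = 6$ ($W{\left(o \right)} = 5 + \frac{o + o}{o + o} = 5 + \frac{2 o}{2 o} = 5 + 2 o \frac{1}{2 o} = 5 + 1 = 6$)
$\frac{1}{W{\left(171 \right)}} = \frac{1}{6}$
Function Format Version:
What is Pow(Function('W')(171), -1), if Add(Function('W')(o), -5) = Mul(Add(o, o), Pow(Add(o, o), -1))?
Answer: Rational(1, 6) ≈ 0.16667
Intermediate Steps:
Function('W')(o) = 6 (Function('W')(o) = Add(5, Mul(Add(o, o), Pow(Add(o, o), -1))) = Add(5, Mul(Mul(2, o), Pow(Mul(2, o), -1))) = Add(5, Mul(Mul(2, o), Mul(Rational(1, 2), Pow(o, -1)))) = Add(5, 1) = 6)
Pow(Function('W')(171), -1) = Pow(6, -1) = Rational(1, 6)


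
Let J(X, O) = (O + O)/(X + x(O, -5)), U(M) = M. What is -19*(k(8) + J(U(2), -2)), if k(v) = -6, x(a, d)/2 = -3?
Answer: 95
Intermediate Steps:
x(a, d) = -6 (x(a, d) = 2*(-3) = -6)
J(X, O) = 2*O/(-6 + X) (J(X, O) = (O + O)/(X - 6) = (2*O)/(-6 + X) = 2*O/(-6 + X))
-19*(k(8) + J(U(2), -2)) = -19*(-6 + 2*(-2)/(-6 + 2)) = -19*(-6 + 2*(-2)/(-4)) = -19*(-6 + 2*(-2)*(-¼)) = -19*(-6 + 1) = -19*(-5) = 95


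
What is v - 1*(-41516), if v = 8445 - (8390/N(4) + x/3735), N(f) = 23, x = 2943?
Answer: 473388374/9545 ≈ 49595.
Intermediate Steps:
v = 77118154/9545 (v = 8445 - (8390/23 + 2943/3735) = 8445 - (8390*(1/23) + 2943*(1/3735)) = 8445 - (8390/23 + 327/415) = 8445 - 1*3489371/9545 = 8445 - 3489371/9545 = 77118154/9545 ≈ 8079.4)
v - 1*(-41516) = 77118154/9545 - 1*(-41516) = 77118154/9545 + 41516 = 473388374/9545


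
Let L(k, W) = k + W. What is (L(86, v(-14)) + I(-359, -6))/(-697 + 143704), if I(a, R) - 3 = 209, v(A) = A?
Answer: 284/143007 ≈ 0.0019859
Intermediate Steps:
I(a, R) = 212 (I(a, R) = 3 + 209 = 212)
L(k, W) = W + k
(L(86, v(-14)) + I(-359, -6))/(-697 + 143704) = ((-14 + 86) + 212)/(-697 + 143704) = (72 + 212)/143007 = 284*(1/143007) = 284/143007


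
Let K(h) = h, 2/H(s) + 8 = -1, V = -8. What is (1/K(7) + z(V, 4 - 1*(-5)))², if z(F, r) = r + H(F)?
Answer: 315844/3969 ≈ 79.578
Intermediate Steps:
H(s) = -2/9 (H(s) = 2/(-8 - 1) = 2/(-9) = 2*(-⅑) = -2/9)
z(F, r) = -2/9 + r (z(F, r) = r - 2/9 = -2/9 + r)
(1/K(7) + z(V, 4 - 1*(-5)))² = (1/7 + (-2/9 + (4 - 1*(-5))))² = (⅐ + (-2/9 + (4 + 5)))² = (⅐ + (-2/9 + 9))² = (⅐ + 79/9)² = (562/63)² = 315844/3969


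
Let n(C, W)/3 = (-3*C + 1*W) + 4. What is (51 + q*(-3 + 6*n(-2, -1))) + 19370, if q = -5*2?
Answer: 17831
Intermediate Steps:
n(C, W) = 12 - 9*C + 3*W (n(C, W) = 3*((-3*C + 1*W) + 4) = 3*((-3*C + W) + 4) = 3*((W - 3*C) + 4) = 3*(4 + W - 3*C) = 12 - 9*C + 3*W)
q = -10
(51 + q*(-3 + 6*n(-2, -1))) + 19370 = (51 - 10*(-3 + 6*(12 - 9*(-2) + 3*(-1)))) + 19370 = (51 - 10*(-3 + 6*(12 + 18 - 3))) + 19370 = (51 - 10*(-3 + 6*27)) + 19370 = (51 - 10*(-3 + 162)) + 19370 = (51 - 10*159) + 19370 = (51 - 1590) + 19370 = -1539 + 19370 = 17831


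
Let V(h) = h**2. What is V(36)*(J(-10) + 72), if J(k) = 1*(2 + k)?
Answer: 82944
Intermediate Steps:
J(k) = 2 + k
V(36)*(J(-10) + 72) = 36**2*((2 - 10) + 72) = 1296*(-8 + 72) = 1296*64 = 82944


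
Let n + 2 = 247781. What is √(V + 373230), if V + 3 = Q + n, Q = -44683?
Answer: 11*√4763 ≈ 759.16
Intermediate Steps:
n = 247779 (n = -2 + 247781 = 247779)
V = 203093 (V = -3 + (-44683 + 247779) = -3 + 203096 = 203093)
√(V + 373230) = √(203093 + 373230) = √576323 = 11*√4763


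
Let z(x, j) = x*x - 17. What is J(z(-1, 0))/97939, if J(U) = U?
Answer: -16/97939 ≈ -0.00016337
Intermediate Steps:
z(x, j) = -17 + x² (z(x, j) = x² - 17 = -17 + x²)
J(z(-1, 0))/97939 = (-17 + (-1)²)/97939 = (-17 + 1)*(1/97939) = -16*1/97939 = -16/97939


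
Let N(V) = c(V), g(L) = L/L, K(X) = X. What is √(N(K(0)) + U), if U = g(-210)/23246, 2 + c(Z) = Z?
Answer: I*√1080729786/23246 ≈ 1.4142*I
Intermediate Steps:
g(L) = 1
c(Z) = -2 + Z
N(V) = -2 + V
U = 1/23246 ≈ 4.3018e-5
√(N(K(0)) + U) = √((-2 + 0) + 1/23246) = √(-2 + 1/23246) = √(-46491/23246) = I*√1080729786/23246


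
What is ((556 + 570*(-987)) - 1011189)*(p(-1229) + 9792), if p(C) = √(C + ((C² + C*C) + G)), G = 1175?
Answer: -15404999616 - 3146446*√755207 ≈ -1.8139e+10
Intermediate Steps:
p(C) = √(1175 + C + 2*C²) (p(C) = √(C + ((C² + C*C) + 1175)) = √(C + ((C² + C²) + 1175)) = √(C + (2*C² + 1175)) = √(C + (1175 + 2*C²)) = √(1175 + C + 2*C²))
((556 + 570*(-987)) - 1011189)*(p(-1229) + 9792) = ((556 + 570*(-987)) - 1011189)*(√(1175 - 1229 + 2*(-1229)²) + 9792) = ((556 - 562590) - 1011189)*(√(1175 - 1229 + 2*1510441) + 9792) = (-562034 - 1011189)*(√(1175 - 1229 + 3020882) + 9792) = -1573223*(√3020828 + 9792) = -1573223*(2*√755207 + 9792) = -1573223*(9792 + 2*√755207) = -15404999616 - 3146446*√755207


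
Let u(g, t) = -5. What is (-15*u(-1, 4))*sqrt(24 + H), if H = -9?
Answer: 75*sqrt(15) ≈ 290.47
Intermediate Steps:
(-15*u(-1, 4))*sqrt(24 + H) = (-15*(-5))*sqrt(24 - 9) = 75*sqrt(15)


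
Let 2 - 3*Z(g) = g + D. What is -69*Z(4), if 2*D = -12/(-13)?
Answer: 736/13 ≈ 56.615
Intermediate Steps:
D = 6/13 (D = (-12/(-13))/2 = (-12*(-1/13))/2 = (½)*(12/13) = 6/13 ≈ 0.46154)
Z(g) = 20/39 - g/3 (Z(g) = ⅔ - (g + 6/13)/3 = ⅔ - (6/13 + g)/3 = ⅔ + (-2/13 - g/3) = 20/39 - g/3)
-69*Z(4) = -69*(20/39 - ⅓*4) = -69*(20/39 - 4/3) = -69*(-32/39) = 736/13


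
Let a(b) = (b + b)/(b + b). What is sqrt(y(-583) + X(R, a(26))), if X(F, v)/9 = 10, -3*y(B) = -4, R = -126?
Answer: sqrt(822)/3 ≈ 9.5569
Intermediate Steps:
a(b) = 1 (a(b) = (2*b)/((2*b)) = (2*b)*(1/(2*b)) = 1)
y(B) = 4/3 (y(B) = -1/3*(-4) = 4/3)
X(F, v) = 90 (X(F, v) = 9*10 = 90)
sqrt(y(-583) + X(R, a(26))) = sqrt(4/3 + 90) = sqrt(274/3) = sqrt(822)/3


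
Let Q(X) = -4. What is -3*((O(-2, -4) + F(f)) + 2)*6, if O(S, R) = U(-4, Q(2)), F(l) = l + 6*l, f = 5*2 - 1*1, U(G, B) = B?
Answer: -1098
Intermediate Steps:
f = 9 (f = 10 - 1 = 9)
F(l) = 7*l
O(S, R) = -4
-3*((O(-2, -4) + F(f)) + 2)*6 = -3*((-4 + 7*9) + 2)*6 = -3*((-4 + 63) + 2)*6 = -3*(59 + 2)*6 = -3*61*6 = -183*6 = -1098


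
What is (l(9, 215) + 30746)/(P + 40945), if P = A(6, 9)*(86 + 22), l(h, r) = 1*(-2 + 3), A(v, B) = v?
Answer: 30747/41593 ≈ 0.73923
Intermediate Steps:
l(h, r) = 1 (l(h, r) = 1*1 = 1)
P = 648 (P = 6*(86 + 22) = 6*108 = 648)
(l(9, 215) + 30746)/(P + 40945) = (1 + 30746)/(648 + 40945) = 30747/41593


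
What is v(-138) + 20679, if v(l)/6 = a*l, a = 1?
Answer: 19851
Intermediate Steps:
v(l) = 6*l (v(l) = 6*(1*l) = 6*l)
v(-138) + 20679 = 6*(-138) + 20679 = -828 + 20679 = 19851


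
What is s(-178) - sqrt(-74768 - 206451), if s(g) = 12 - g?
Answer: 190 - 19*I*sqrt(779) ≈ 190.0 - 530.3*I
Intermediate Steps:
s(-178) - sqrt(-74768 - 206451) = (12 - 1*(-178)) - sqrt(-74768 - 206451) = (12 + 178) - sqrt(-281219) = 190 - 19*I*sqrt(779)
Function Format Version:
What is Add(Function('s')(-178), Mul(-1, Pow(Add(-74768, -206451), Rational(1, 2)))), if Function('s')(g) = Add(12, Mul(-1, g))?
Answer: Add(190, Mul(-19, I, Pow(779, Rational(1, 2)))) ≈ Add(190.00, Mul(-530.30, I))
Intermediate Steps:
Add(Function('s')(-178), Mul(-1, Pow(Add(-74768, -206451), Rational(1, 2)))) = Add(Add(12, Mul(-1, -178)), Mul(-1, Pow(Add(-74768, -206451), Rational(1, 2)))) = Add(Add(12, 178), Mul(-1, Pow(-281219, Rational(1, 2)))) = Add(190, Mul(-1, Mul(19, I, Pow(779, Rational(1, 2))))) = Add(190, Mul(-19, I, Pow(779, Rational(1, 2))))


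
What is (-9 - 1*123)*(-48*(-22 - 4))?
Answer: -164736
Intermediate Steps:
(-9 - 1*123)*(-48*(-22 - 4)) = (-9 - 123)*(-48*(-26)) = -132*1248 = -164736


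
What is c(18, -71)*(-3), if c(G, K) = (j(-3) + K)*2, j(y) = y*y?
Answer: 372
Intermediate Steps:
j(y) = y²
c(G, K) = 18 + 2*K (c(G, K) = ((-3)² + K)*2 = (9 + K)*2 = 18 + 2*K)
c(18, -71)*(-3) = (18 + 2*(-71))*(-3) = (18 - 142)*(-3) = -124*(-3) = 372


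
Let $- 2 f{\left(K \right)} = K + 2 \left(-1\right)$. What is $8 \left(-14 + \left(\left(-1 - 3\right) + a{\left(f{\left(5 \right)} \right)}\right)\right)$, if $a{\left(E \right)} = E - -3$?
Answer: $-132$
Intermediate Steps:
$f{\left(K \right)} = 1 - \frac{K}{2}$ ($f{\left(K \right)} = - \frac{K + 2 \left(-1\right)}{2} = - \frac{K - 2}{2} = - \frac{-2 + K}{2} = 1 - \frac{K}{2}$)
$a{\left(E \right)} = 3 + E$ ($a{\left(E \right)} = E + 3 = 3 + E$)
$8 \left(-14 + \left(\left(-1 - 3\right) + a{\left(f{\left(5 \right)} \right)}\right)\right) = 8 \left(-14 + \left(\left(-1 - 3\right) + \left(3 + \left(1 - \frac{5}{2}\right)\right)\right)\right) = 8 \left(-14 + \left(-4 + \left(3 + \left(1 - \frac{5}{2}\right)\right)\right)\right) = 8 \left(-14 + \left(-4 + \left(3 - \frac{3}{2}\right)\right)\right) = 8 \left(-14 + \left(-4 + \frac{3}{2}\right)\right) = 8 \left(-14 - \frac{5}{2}\right) = 8 \left(- \frac{33}{2}\right) = -132$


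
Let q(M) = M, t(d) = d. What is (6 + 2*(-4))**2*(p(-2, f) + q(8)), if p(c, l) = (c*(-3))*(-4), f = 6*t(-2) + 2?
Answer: -64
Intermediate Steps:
f = -10 (f = 6*(-2) + 2 = -12 + 2 = -10)
p(c, l) = 12*c (p(c, l) = -3*c*(-4) = 12*c)
(6 + 2*(-4))**2*(p(-2, f) + q(8)) = (6 + 2*(-4))**2*(12*(-2) + 8) = (6 - 8)**2*(-24 + 8) = (-2)**2*(-16) = 4*(-16) = -64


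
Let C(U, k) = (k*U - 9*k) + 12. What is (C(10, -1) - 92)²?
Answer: 6561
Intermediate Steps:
C(U, k) = 12 - 9*k + U*k (C(U, k) = (U*k - 9*k) + 12 = (-9*k + U*k) + 12 = 12 - 9*k + U*k)
(C(10, -1) - 92)² = ((12 - 9*(-1) + 10*(-1)) - 92)² = ((12 + 9 - 10) - 92)² = (11 - 92)² = (-81)² = 6561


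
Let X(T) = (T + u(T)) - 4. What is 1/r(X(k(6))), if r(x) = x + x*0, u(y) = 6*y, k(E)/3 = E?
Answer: 1/122 ≈ 0.0081967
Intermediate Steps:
k(E) = 3*E
X(T) = -4 + 7*T (X(T) = (T + 6*T) - 4 = 7*T - 4 = -4 + 7*T)
r(x) = x (r(x) = x + 0 = x)
1/r(X(k(6))) = 1/(-4 + 7*(3*6)) = 1/(-4 + 7*18) = 1/(-4 + 126) = 1/122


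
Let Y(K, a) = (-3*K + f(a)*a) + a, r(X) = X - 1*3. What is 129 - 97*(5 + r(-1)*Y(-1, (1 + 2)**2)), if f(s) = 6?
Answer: 25252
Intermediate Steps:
r(X) = -3 + X (r(X) = X - 3 = -3 + X)
Y(K, a) = -3*K + 7*a (Y(K, a) = (-3*K + 6*a) + a = -3*K + 7*a)
129 - 97*(5 + r(-1)*Y(-1, (1 + 2)**2)) = 129 - 97*(5 + (-3 - 1)*(-3*(-1) + 7*(1 + 2)**2)) = 129 - 97*(5 - 4*(3 + 7*3**2)) = 129 - 97*(5 - 4*(3 + 7*9)) = 129 - 97*(5 - 4*(3 + 63)) = 129 - 97*(5 - 4*66) = 129 - 97*(5 - 264) = 129 - 97*(-259) = 129 + 25123 = 25252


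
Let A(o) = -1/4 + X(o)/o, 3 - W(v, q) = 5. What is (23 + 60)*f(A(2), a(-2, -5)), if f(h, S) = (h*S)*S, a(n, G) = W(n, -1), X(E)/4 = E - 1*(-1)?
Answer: 1909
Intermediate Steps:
W(v, q) = -2 (W(v, q) = 3 - 1*5 = 3 - 5 = -2)
X(E) = 4 + 4*E (X(E) = 4*(E - 1*(-1)) = 4*(E + 1) = 4*(1 + E) = 4 + 4*E)
a(n, G) = -2
A(o) = -¼ + (4 + 4*o)/o (A(o) = -1/4 + (4 + 4*o)/o = -1*¼ + (4 + 4*o)/o = -¼ + (4 + 4*o)/o)
f(h, S) = h*S² (f(h, S) = (S*h)*S = h*S²)
(23 + 60)*f(A(2), a(-2, -5)) = (23 + 60)*((15/4 + 4/2)*(-2)²) = 83*((15/4 + 4*(½))*4) = 83*((15/4 + 2)*4) = 83*((23/4)*4) = 83*23 = 1909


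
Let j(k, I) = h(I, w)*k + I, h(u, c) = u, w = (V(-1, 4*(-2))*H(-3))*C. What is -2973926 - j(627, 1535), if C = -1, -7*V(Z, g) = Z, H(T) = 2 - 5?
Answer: -3937906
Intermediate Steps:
H(T) = -3
V(Z, g) = -Z/7
w = 3/7 (w = (-⅐*(-1)*(-3))*(-1) = ((⅐)*(-3))*(-1) = -3/7*(-1) = 3/7 ≈ 0.42857)
j(k, I) = I + I*k (j(k, I) = I*k + I = I + I*k)
-2973926 - j(627, 1535) = -2973926 - 1535*(1 + 627) = -2973926 - 1535*628 = -2973926 - 1*963980 = -2973926 - 963980 = -3937906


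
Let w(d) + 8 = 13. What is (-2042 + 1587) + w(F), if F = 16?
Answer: -450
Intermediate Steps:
w(d) = 5 (w(d) = -8 + 13 = 5)
(-2042 + 1587) + w(F) = (-2042 + 1587) + 5 = -455 + 5 = -450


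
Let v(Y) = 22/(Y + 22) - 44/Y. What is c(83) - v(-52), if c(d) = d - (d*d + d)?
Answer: -1343377/195 ≈ -6889.1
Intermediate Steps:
v(Y) = -44/Y + 22/(22 + Y) (v(Y) = 22/(22 + Y) - 44/Y = -44/Y + 22/(22 + Y))
c(d) = -d**2 (c(d) = d - (d**2 + d) = d - (d + d**2) = d + (-d - d**2) = -d**2)
c(83) - v(-52) = -1*83**2 - 22*(-44 - 1*(-52))/((-52)*(22 - 52)) = -1*6889 - 22*(-1)*(-44 + 52)/(52*(-30)) = -6889 - 22*(-1)*(-1)*8/(52*30) = -6889 - 1*22/195 = -6889 - 22/195 = -1343377/195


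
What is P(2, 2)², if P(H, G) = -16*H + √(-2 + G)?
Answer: 1024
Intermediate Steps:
P(H, G) = √(-2 + G) - 16*H
P(2, 2)² = (√(-2 + 2) - 16*2)² = (√0 - 32)² = (0 - 32)² = (-32)² = 1024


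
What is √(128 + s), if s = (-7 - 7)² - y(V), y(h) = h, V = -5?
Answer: √329 ≈ 18.138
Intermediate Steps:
s = 201 (s = (-7 - 7)² - 1*(-5) = (-14)² + 5 = 196 + 5 = 201)
√(128 + s) = √(128 + 201) = √329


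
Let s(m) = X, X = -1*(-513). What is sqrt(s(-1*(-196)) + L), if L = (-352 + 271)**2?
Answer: 3*sqrt(786) ≈ 84.107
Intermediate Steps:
L = 6561 (L = (-81)**2 = 6561)
X = 513
s(m) = 513
sqrt(s(-1*(-196)) + L) = sqrt(513 + 6561) = sqrt(7074) = 3*sqrt(786)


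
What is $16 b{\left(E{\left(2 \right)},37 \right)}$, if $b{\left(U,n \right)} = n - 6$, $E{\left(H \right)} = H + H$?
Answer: $496$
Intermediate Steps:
$E{\left(H \right)} = 2 H$
$b{\left(U,n \right)} = -6 + n$
$16 b{\left(E{\left(2 \right)},37 \right)} = 16 \left(-6 + 37\right) = 16 \cdot 31 = 496$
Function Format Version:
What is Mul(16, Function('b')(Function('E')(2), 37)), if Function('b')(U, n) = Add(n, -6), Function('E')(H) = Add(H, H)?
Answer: 496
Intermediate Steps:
Function('E')(H) = Mul(2, H)
Function('b')(U, n) = Add(-6, n)
Mul(16, Function('b')(Function('E')(2), 37)) = Mul(16, Add(-6, 37)) = Mul(16, 31) = 496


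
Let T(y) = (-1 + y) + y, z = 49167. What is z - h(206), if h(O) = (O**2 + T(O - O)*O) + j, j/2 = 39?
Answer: 6859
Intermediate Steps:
j = 78 (j = 2*39 = 78)
T(y) = -1 + 2*y
h(O) = 78 + O**2 - O (h(O) = (O**2 + (-1 + 2*(O - O))*O) + 78 = (O**2 + (-1 + 2*0)*O) + 78 = (O**2 + (-1 + 0)*O) + 78 = (O**2 - O) + 78 = 78 + O**2 - O)
z - h(206) = 49167 - (78 + 206**2 - 1*206) = 49167 - (78 + 42436 - 206) = 49167 - 1*42308 = 49167 - 42308 = 6859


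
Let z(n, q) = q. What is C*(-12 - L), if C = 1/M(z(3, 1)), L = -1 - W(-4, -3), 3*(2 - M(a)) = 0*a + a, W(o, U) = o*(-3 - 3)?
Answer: 39/5 ≈ 7.8000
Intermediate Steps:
W(o, U) = -6*o (W(o, U) = o*(-6) = -6*o)
M(a) = 2 - a/3 (M(a) = 2 - (0*a + a)/3 = 2 - (0 + a)/3 = 2 - a/3)
L = -25 (L = -1 - (-6)*(-4) = -1 - 1*24 = -1 - 24 = -25)
C = ⅗ (C = 1/(2 - ⅓*1) = 1/(2 - ⅓) = 1/(5/3) = ⅗ ≈ 0.60000)
C*(-12 - L) = 3*(-12 - 1*(-25))/5 = 3*(-12 + 25)/5 = (⅗)*13 = 39/5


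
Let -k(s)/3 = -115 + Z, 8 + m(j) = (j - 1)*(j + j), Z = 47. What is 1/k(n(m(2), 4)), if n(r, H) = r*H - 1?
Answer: 1/204 ≈ 0.0049020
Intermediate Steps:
m(j) = -8 + 2*j*(-1 + j) (m(j) = -8 + (j - 1)*(j + j) = -8 + (-1 + j)*(2*j) = -8 + 2*j*(-1 + j))
n(r, H) = -1 + H*r (n(r, H) = H*r - 1 = -1 + H*r)
k(s) = 204 (k(s) = -3*(-115 + 47) = -3*(-68) = 204)
1/k(n(m(2), 4)) = 1/204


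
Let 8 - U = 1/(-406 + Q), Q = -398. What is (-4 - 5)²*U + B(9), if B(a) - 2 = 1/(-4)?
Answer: 43540/67 ≈ 649.85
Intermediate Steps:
B(a) = 7/4 (B(a) = 2 + 1/(-4) = 2 - ¼ = 7/4)
U = 6433/804 (U = 8 - 1/(-406 - 398) = 8 - 1/(-804) = 8 - 1*(-1/804) = 8 + 1/804 = 6433/804 ≈ 8.0013)
(-4 - 5)²*U + B(9) = (-4 - 5)²*(6433/804) + 7/4 = (-9)²*(6433/804) + 7/4 = 81*(6433/804) + 7/4 = 173691/268 + 7/4 = 43540/67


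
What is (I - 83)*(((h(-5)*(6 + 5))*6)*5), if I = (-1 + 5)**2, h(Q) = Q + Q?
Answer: 221100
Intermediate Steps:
h(Q) = 2*Q
I = 16 (I = 4**2 = 16)
(I - 83)*(((h(-5)*(6 + 5))*6)*5) = (16 - 83)*((((2*(-5))*(6 + 5))*6)*5) = -67*-10*11*6*5 = -67*(-110*6)*5 = -(-44220)*5 = -67*(-3300) = 221100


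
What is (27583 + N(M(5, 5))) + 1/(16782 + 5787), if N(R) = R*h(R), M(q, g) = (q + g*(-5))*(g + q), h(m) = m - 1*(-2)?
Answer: 1516253128/22569 ≈ 67183.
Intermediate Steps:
h(m) = 2 + m (h(m) = m + 2 = 2 + m)
M(q, g) = (g + q)*(q - 5*g) (M(q, g) = (q - 5*g)*(g + q) = (g + q)*(q - 5*g))
N(R) = R*(2 + R)
(27583 + N(M(5, 5))) + 1/(16782 + 5787) = (27583 + (5**2 - 5*5**2 - 4*5*5)*(2 + (5**2 - 5*5**2 - 4*5*5))) + 1/(16782 + 5787) = (27583 + (25 - 5*25 - 100)*(2 + (25 - 5*25 - 100))) + 1/22569 = (27583 + (25 - 125 - 100)*(2 + (25 - 125 - 100))) + 1/22569 = (27583 - 200*(2 - 200)) + 1/22569 = (27583 - 200*(-198)) + 1/22569 = (27583 + 39600) + 1/22569 = 67183 + 1/22569 = 1516253128/22569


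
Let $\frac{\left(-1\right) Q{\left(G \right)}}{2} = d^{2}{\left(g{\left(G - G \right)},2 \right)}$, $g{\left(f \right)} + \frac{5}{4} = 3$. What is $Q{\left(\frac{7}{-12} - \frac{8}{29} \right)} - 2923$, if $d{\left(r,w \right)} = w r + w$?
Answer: $- \frac{5967}{2} \approx -2983.5$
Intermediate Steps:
$g{\left(f \right)} = \frac{7}{4}$ ($g{\left(f \right)} = - \frac{5}{4} + 3 = \frac{7}{4}$)
$d{\left(r,w \right)} = w + r w$ ($d{\left(r,w \right)} = r w + w = w + r w$)
$Q{\left(G \right)} = - \frac{121}{2}$ ($Q{\left(G \right)} = - 2 \left(2 \left(1 + \frac{7}{4}\right)\right)^{2} = - 2 \left(2 \cdot \frac{11}{4}\right)^{2} = - 2 \left(\frac{11}{2}\right)^{2} = \left(-2\right) \frac{121}{4} = - \frac{121}{2}$)
$Q{\left(\frac{7}{-12} - \frac{8}{29} \right)} - 2923 = - \frac{121}{2} - 2923 = - \frac{5967}{2}$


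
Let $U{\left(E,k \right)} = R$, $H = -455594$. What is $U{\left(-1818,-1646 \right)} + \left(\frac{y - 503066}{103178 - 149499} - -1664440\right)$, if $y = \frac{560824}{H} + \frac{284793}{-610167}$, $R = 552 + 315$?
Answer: $\frac{3573966914485353589504}{2146116966212593} \approx 1.6653 \cdot 10^{6}$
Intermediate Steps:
$R = 867$
$U{\left(E,k \right)} = 867$
$y = - \frac{78657713275}{46331404033}$ ($y = \frac{560824}{-455594} + \frac{284793}{-610167} = 560824 \left(- \frac{1}{455594}\right) + 284793 \left(- \frac{1}{610167}\right) = - \frac{280412}{227797} - \frac{94931}{203389} = - \frac{78657713275}{46331404033} \approx -1.6977$)
$U{\left(-1818,-1646 \right)} + \left(\frac{y - 503066}{103178 - 149499} - -1664440\right) = 867 + \left(\frac{- \frac{78657713275}{46331404033} - 503066}{103178 - 149499} - -1664440\right) = 867 + \left(- \frac{23307832758978453}{46331404033 \left(-46321\right)} + 1664440\right) = 867 + \left(\left(- \frac{23307832758978453}{46331404033}\right) \left(- \frac{1}{46321}\right) + 1664440\right) = 867 + \left(\frac{23307832758978453}{2146116966212593} + 1664440\right) = 867 + \frac{3572106231075647271373}{2146116966212593} = \frac{3573966914485353589504}{2146116966212593}$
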